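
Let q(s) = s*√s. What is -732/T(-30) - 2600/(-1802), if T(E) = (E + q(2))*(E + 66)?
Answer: 854605/401846 + 61*√2/1338 ≈ 2.1912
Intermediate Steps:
q(s) = s^(3/2)
T(E) = (66 + E)*(E + 2*√2) (T(E) = (E + 2^(3/2))*(E + 66) = (E + 2*√2)*(66 + E) = (66 + E)*(E + 2*√2))
-732/T(-30) - 2600/(-1802) = -732/((-30)² + 66*(-30) + 132*√2 + 2*(-30)*√2) - 2600/(-1802) = -732/(900 - 1980 + 132*√2 - 60*√2) - 2600*(-1/1802) = -732/(-1080 + 72*√2) + 1300/901 = 1300/901 - 732/(-1080 + 72*√2)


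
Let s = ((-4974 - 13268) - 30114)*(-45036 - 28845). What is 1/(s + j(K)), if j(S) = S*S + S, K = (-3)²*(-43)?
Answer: 1/3572739018 ≈ 2.7990e-10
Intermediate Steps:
K = -387 (K = 9*(-43) = -387)
j(S) = S + S² (j(S) = S² + S = S + S²)
s = 3572589636 (s = (-18242 - 30114)*(-73881) = -48356*(-73881) = 3572589636)
1/(s + j(K)) = 1/(3572589636 - 387*(1 - 387)) = 1/(3572589636 - 387*(-386)) = 1/(3572589636 + 149382) = 1/3572739018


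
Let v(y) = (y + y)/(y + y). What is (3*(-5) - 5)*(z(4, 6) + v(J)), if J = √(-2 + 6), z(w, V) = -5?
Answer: 80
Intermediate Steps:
J = 2 (J = √4 = 2)
v(y) = 1 (v(y) = (2*y)/((2*y)) = (2*y)*(1/(2*y)) = 1)
(3*(-5) - 5)*(z(4, 6) + v(J)) = (3*(-5) - 5)*(-5 + 1) = (-15 - 5)*(-4) = -20*(-4) = 80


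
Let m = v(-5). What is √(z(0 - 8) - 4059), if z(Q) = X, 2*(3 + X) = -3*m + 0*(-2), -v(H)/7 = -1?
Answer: 3*I*√1810/2 ≈ 63.816*I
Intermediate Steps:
v(H) = 7 (v(H) = -7*(-1) = 7)
m = 7
X = -27/2 (X = -3 + (-3*7 + 0*(-2))/2 = -3 + (-21 + 0)/2 = -3 + (½)*(-21) = -3 - 21/2 = -27/2 ≈ -13.500)
z(Q) = -27/2
√(z(0 - 8) - 4059) = √(-27/2 - 4059) = √(-8145/2) = 3*I*√1810/2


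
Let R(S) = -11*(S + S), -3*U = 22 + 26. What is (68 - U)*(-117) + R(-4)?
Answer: -9740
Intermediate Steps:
U = -16 (U = -(22 + 26)/3 = -1/3*48 = -16)
R(S) = -22*S
(68 - U)*(-117) + R(-4) = (68 - 1*(-16))*(-117) - 22*(-4) = (68 + 16)*(-117) + 88 = 84*(-117) + 88 = -9828 + 88 = -9740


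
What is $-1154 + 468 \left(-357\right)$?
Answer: $-168230$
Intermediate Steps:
$-1154 + 468 \left(-357\right) = -1154 - 167076 = -168230$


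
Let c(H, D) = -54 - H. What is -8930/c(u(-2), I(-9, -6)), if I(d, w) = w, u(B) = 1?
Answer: 1786/11 ≈ 162.36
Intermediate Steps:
-8930/c(u(-2), I(-9, -6)) = -8930/(-54 - 1*1) = -8930/(-54 - 1) = -8930/(-55) = -8930*(-1/55) = 1786/11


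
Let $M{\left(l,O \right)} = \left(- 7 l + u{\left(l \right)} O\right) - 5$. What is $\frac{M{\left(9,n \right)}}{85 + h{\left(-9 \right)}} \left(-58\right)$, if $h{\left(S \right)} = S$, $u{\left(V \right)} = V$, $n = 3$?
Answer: $\frac{1189}{38} \approx 31.289$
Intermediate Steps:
$M{\left(l,O \right)} = -5 - 7 l + O l$ ($M{\left(l,O \right)} = \left(- 7 l + l O\right) - 5 = \left(- 7 l + O l\right) - 5 = -5 - 7 l + O l$)
$\frac{M{\left(9,n \right)}}{85 + h{\left(-9 \right)}} \left(-58\right) = \frac{-5 - 63 + 3 \cdot 9}{85 - 9} \left(-58\right) = \frac{-5 - 63 + 27}{76} \left(-58\right) = \left(-41\right) \frac{1}{76} \left(-58\right) = \left(- \frac{41}{76}\right) \left(-58\right) = \frac{1189}{38}$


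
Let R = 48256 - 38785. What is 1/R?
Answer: 1/9471 ≈ 0.00010559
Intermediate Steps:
R = 9471
1/R = 1/9471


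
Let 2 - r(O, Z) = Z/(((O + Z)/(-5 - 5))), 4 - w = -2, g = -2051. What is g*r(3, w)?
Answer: -53326/3 ≈ -17775.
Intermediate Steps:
w = 6 (w = 4 - 1*(-2) = 4 + 2 = 6)
r(O, Z) = 2 - Z/(-O/10 - Z/10) (r(O, Z) = 2 - Z/((O + Z)/(-5 - 5)) = 2 - Z/((O + Z)/(-10)) = 2 - Z/((O + Z)*(-⅒)) = 2 - Z/(-O/10 - Z/10))
g*r(3, w) = -4102*(3 + 6*6)/(3 + 6) = -4102*(3 + 36)/9 = -4102*39/9 = -2051*26/3 = -53326/3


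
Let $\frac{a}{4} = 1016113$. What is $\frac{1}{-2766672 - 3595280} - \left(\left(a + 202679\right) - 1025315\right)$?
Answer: $- \frac{20624277784833}{6361952} \approx -3.2418 \cdot 10^{6}$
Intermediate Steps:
$a = 4064452$ ($a = 4 \cdot 1016113 = 4064452$)
$\frac{1}{-2766672 - 3595280} - \left(\left(a + 202679\right) - 1025315\right) = \frac{1}{-2766672 - 3595280} - \left(\left(4064452 + 202679\right) - 1025315\right) = \frac{1}{-6361952} - \left(4267131 - 1025315\right) = - \frac{1}{6361952} - 3241816 = - \frac{20624277784833}{6361952}$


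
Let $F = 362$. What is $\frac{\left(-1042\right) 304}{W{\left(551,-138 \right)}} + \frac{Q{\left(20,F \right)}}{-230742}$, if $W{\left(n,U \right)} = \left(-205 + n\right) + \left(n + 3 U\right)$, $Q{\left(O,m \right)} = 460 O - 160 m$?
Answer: $- \frac{4059341672}{6191577} \approx -655.62$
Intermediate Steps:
$Q{\left(O,m \right)} = - 160 m + 460 O$
$W{\left(n,U \right)} = -205 + 2 n + 3 U$
$\frac{\left(-1042\right) 304}{W{\left(551,-138 \right)}} + \frac{Q{\left(20,F \right)}}{-230742} = \frac{\left(-1042\right) 304}{-205 + 2 \cdot 551 + 3 \left(-138\right)} + \frac{\left(-160\right) 362 + 460 \cdot 20}{-230742} = - \frac{316768}{-205 + 1102 - 414} + \left(-57920 + 9200\right) \left(- \frac{1}{230742}\right) = - \frac{316768}{483} - - \frac{8120}{38457} = \left(-316768\right) \frac{1}{483} + \frac{8120}{38457} = - \frac{316768}{483} + \frac{8120}{38457} = - \frac{4059341672}{6191577}$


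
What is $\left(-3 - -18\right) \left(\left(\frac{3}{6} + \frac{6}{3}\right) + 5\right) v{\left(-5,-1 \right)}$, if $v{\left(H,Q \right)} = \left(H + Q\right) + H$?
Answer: $- \frac{2475}{2} \approx -1237.5$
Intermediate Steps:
$v{\left(H,Q \right)} = Q + 2 H$
$\left(-3 - -18\right) \left(\left(\frac{3}{6} + \frac{6}{3}\right) + 5\right) v{\left(-5,-1 \right)} = \left(-3 - -18\right) \left(\left(\frac{3}{6} + \frac{6}{3}\right) + 5\right) \left(-1 + 2 \left(-5\right)\right) = \left(-3 + 18\right) \left(\left(3 \cdot \frac{1}{6} + 6 \cdot \frac{1}{3}\right) + 5\right) \left(-1 - 10\right) = 15 \left(\left(\frac{1}{2} + 2\right) + 5\right) \left(-11\right) = 15 \left(\frac{5}{2} + 5\right) \left(-11\right) = 15 \cdot \frac{15}{2} \left(-11\right) = 15 \left(- \frac{165}{2}\right) = - \frac{2475}{2}$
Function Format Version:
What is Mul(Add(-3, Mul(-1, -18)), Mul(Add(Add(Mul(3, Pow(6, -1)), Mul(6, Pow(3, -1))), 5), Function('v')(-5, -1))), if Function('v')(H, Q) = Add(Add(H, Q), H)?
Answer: Rational(-2475, 2) ≈ -1237.5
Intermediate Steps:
Function('v')(H, Q) = Add(Q, Mul(2, H))
Mul(Add(-3, Mul(-1, -18)), Mul(Add(Add(Mul(3, Pow(6, -1)), Mul(6, Pow(3, -1))), 5), Function('v')(-5, -1))) = Mul(Add(-3, Mul(-1, -18)), Mul(Add(Add(Mul(3, Pow(6, -1)), Mul(6, Pow(3, -1))), 5), Add(-1, Mul(2, -5)))) = Mul(Add(-3, 18), Mul(Add(Add(Mul(3, Rational(1, 6)), Mul(6, Rational(1, 3))), 5), Add(-1, -10))) = Mul(15, Mul(Add(Add(Rational(1, 2), 2), 5), -11)) = Mul(15, Mul(Add(Rational(5, 2), 5), -11)) = Mul(15, Mul(Rational(15, 2), -11)) = Mul(15, Rational(-165, 2)) = Rational(-2475, 2)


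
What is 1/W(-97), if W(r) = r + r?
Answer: -1/194 ≈ -0.0051546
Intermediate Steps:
W(r) = 2*r
1/W(-97) = 1/(2*(-97)) = 1/(-194) = -1/194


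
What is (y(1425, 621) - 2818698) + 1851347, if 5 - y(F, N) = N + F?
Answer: -969392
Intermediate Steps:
y(F, N) = 5 - F - N (y(F, N) = 5 - (N + F) = 5 - (F + N) = 5 + (-F - N) = 5 - F - N)
(y(1425, 621) - 2818698) + 1851347 = ((5 - 1*1425 - 1*621) - 2818698) + 1851347 = ((5 - 1425 - 621) - 2818698) + 1851347 = (-2041 - 2818698) + 1851347 = -2820739 + 1851347 = -969392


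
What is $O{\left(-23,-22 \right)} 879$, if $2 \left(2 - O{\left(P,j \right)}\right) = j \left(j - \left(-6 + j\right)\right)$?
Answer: $59772$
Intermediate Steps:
$O{\left(P,j \right)} = 2 - 3 j$ ($O{\left(P,j \right)} = 2 - \frac{j \left(j - \left(-6 + j\right)\right)}{2} = 2 - \frac{j 6}{2} = 2 - \frac{6 j}{2} = 2 - 3 j$)
$O{\left(-23,-22 \right)} 879 = \left(2 - -66\right) 879 = \left(2 + 66\right) 879 = 68 \cdot 879 = 59772$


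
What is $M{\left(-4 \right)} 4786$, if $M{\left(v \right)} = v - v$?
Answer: $0$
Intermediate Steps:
$M{\left(v \right)} = 0$
$M{\left(-4 \right)} 4786 = 0 \cdot 4786 = 0$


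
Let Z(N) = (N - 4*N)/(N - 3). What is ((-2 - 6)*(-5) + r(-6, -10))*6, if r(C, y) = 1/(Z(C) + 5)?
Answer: 242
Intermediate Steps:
Z(N) = -3*N/(-3 + N) (Z(N) = (-3*N)/(-3 + N) = -3*N/(-3 + N))
r(C, y) = 1/(5 - 3*C/(-3 + C)) (r(C, y) = 1/(-3*C/(-3 + C) + 5) = 1/(5 - 3*C/(-3 + C)))
((-2 - 6)*(-5) + r(-6, -10))*6 = ((-2 - 6)*(-5) + (3 - 1*(-6))/(15 - 2*(-6)))*6 = (-8*(-5) + (3 + 6)/(15 + 12))*6 = (40 + 9/27)*6 = (40 + (1/27)*9)*6 = (40 + ⅓)*6 = (121/3)*6 = 242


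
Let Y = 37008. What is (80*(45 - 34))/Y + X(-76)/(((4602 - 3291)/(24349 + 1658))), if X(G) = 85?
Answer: 1704392780/1010781 ≈ 1686.2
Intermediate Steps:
(80*(45 - 34))/Y + X(-76)/(((4602 - 3291)/(24349 + 1658))) = (80*(45 - 34))/37008 + 85/(((4602 - 3291)/(24349 + 1658))) = (80*11)*(1/37008) + 85/((1311/26007)) = 880*(1/37008) + 85/((1311*(1/26007))) = 55/2313 + 85/(437/8669) = 55/2313 + 85*(8669/437) = 55/2313 + 736865/437 = 1704392780/1010781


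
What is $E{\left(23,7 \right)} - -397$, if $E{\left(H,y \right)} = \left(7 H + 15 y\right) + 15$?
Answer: $678$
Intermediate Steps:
$E{\left(H,y \right)} = 15 + 7 H + 15 y$
$E{\left(23,7 \right)} - -397 = \left(15 + 7 \cdot 23 + 15 \cdot 7\right) - -397 = \left(15 + 161 + 105\right) + 397 = 281 + 397 = 678$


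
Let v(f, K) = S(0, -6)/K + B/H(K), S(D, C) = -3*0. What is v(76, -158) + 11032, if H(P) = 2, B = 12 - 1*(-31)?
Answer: 22107/2 ≈ 11054.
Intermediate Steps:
S(D, C) = 0
B = 43 (B = 12 + 31 = 43)
v(f, K) = 43/2 (v(f, K) = 0/K + 43/2 = 0 + 43*(1/2) = 0 + 43/2 = 43/2)
v(76, -158) + 11032 = 43/2 + 11032 = 22107/2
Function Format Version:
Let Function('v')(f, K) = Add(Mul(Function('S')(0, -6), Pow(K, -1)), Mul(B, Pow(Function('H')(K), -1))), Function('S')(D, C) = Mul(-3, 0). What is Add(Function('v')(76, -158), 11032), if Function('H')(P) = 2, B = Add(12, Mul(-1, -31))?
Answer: Rational(22107, 2) ≈ 11054.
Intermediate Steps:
Function('S')(D, C) = 0
B = 43 (B = Add(12, 31) = 43)
Function('v')(f, K) = Rational(43, 2) (Function('v')(f, K) = Add(Mul(0, Pow(K, -1)), Mul(43, Pow(2, -1))) = Add(0, Mul(43, Rational(1, 2))) = Add(0, Rational(43, 2)) = Rational(43, 2))
Add(Function('v')(76, -158), 11032) = Add(Rational(43, 2), 11032) = Rational(22107, 2)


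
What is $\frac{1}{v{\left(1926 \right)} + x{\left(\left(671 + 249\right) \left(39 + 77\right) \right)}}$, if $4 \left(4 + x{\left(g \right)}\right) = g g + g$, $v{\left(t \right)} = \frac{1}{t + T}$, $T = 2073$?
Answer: $\frac{3999}{11386417787725} \approx 3.5121 \cdot 10^{-10}$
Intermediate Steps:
$v{\left(t \right)} = \frac{1}{2073 + t}$ ($v{\left(t \right)} = \frac{1}{t + 2073} = \frac{1}{2073 + t}$)
$x{\left(g \right)} = -4 + \frac{g}{4} + \frac{g^{2}}{4}$ ($x{\left(g \right)} = -4 + \frac{g g + g}{4} = -4 + \frac{g^{2} + g}{4} = -4 + \frac{g + g^{2}}{4} = -4 + \left(\frac{g}{4} + \frac{g^{2}}{4}\right) = -4 + \frac{g}{4} + \frac{g^{2}}{4}$)
$\frac{1}{v{\left(1926 \right)} + x{\left(\left(671 + 249\right) \left(39 + 77\right) \right)}} = \frac{1}{\frac{1}{2073 + 1926} + \left(-4 + \frac{\left(671 + 249\right) \left(39 + 77\right)}{4} + \frac{\left(\left(671 + 249\right) \left(39 + 77\right)\right)^{2}}{4}\right)} = \frac{1}{\frac{1}{3999} + \left(-4 + \frac{920 \cdot 116}{4} + \frac{\left(920 \cdot 116\right)^{2}}{4}\right)} = \frac{1}{\frac{1}{3999} + \left(-4 + \frac{1}{4} \cdot 106720 + \frac{106720^{2}}{4}\right)} = \frac{1}{\frac{1}{3999} + \left(-4 + 26680 + \frac{1}{4} \cdot 11389158400\right)} = \frac{1}{\frac{1}{3999} + \left(-4 + 26680 + 2847289600\right)} = \frac{1}{\frac{1}{3999} + 2847316276} = \frac{1}{\frac{11386417787725}{3999}} = \frac{3999}{11386417787725}$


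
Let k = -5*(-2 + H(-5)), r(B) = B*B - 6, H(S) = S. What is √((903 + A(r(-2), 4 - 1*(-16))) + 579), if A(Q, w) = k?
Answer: √1517 ≈ 38.949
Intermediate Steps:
r(B) = -6 + B² (r(B) = B² - 6 = -6 + B²)
k = 35 (k = -5*(-2 - 5) = -5*(-7) = 35)
A(Q, w) = 35
√((903 + A(r(-2), 4 - 1*(-16))) + 579) = √((903 + 35) + 579) = √(938 + 579) = √1517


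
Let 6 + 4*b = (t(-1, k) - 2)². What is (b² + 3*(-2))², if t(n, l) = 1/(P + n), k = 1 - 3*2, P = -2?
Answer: 60078001/1679616 ≈ 35.769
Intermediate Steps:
k = -5 (k = 1 - 6 = -5)
t(n, l) = 1/(-2 + n)
b = -5/36 (b = -3/2 + (1/(-2 - 1) - 2)²/4 = -3/2 + (1/(-3) - 2)²/4 = -3/2 + (-⅓ - 2)²/4 = -3/2 + (-7/3)²/4 = -3/2 + (¼)*(49/9) = -3/2 + 49/36 = -5/36 ≈ -0.13889)
(b² + 3*(-2))² = ((-5/36)² + 3*(-2))² = (25/1296 - 6)² = (-7751/1296)² = 60078001/1679616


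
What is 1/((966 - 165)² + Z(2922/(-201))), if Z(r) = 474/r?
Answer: 487/312443808 ≈ 1.5587e-6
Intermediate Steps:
1/((966 - 165)² + Z(2922/(-201))) = 1/((966 - 165)² + 474/((2922/(-201)))) = 1/(801² + 474/((2922*(-1/201)))) = 1/(641601 + 474/(-974/67)) = 1/(641601 + 474*(-67/974)) = 1/(641601 - 15879/487) = 1/(312443808/487) = 487/312443808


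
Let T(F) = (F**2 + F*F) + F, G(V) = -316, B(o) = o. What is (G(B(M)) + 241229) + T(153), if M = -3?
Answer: 287884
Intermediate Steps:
T(F) = F + 2*F**2 (T(F) = (F**2 + F**2) + F = 2*F**2 + F = F + 2*F**2)
(G(B(M)) + 241229) + T(153) = (-316 + 241229) + 153*(1 + 2*153) = 240913 + 153*(1 + 306) = 240913 + 153*307 = 240913 + 46971 = 287884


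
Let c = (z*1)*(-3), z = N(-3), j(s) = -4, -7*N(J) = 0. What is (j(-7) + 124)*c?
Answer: 0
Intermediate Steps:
N(J) = 0 (N(J) = -⅐*0 = 0)
z = 0
c = 0 (c = (0*1)*(-3) = 0*(-3) = 0)
(j(-7) + 124)*c = (-4 + 124)*0 = 120*0 = 0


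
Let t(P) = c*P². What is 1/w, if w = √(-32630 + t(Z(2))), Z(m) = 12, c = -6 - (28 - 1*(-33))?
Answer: -I*√42278/42278 ≈ -0.0048634*I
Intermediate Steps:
c = -67 (c = -6 - (28 + 33) = -6 - 1*61 = -6 - 61 = -67)
t(P) = -67*P²
w = I*√42278 (w = √(-32630 - 67*12²) = √(-32630 - 67*144) = √(-32630 - 9648) = √(-42278) = I*√42278 ≈ 205.62*I)
1/w = 1/(I*√42278) = -I*√42278/42278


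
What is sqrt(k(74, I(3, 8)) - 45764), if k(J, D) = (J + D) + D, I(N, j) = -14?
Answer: I*sqrt(45718) ≈ 213.82*I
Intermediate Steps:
k(J, D) = J + 2*D (k(J, D) = (D + J) + D = J + 2*D)
sqrt(k(74, I(3, 8)) - 45764) = sqrt((74 + 2*(-14)) - 45764) = sqrt((74 - 28) - 45764) = sqrt(46 - 45764) = sqrt(-45718) = I*sqrt(45718)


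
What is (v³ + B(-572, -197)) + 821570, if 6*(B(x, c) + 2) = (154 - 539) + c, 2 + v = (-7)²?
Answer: 925294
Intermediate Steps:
v = 47 (v = -2 + (-7)² = -2 + 49 = 47)
B(x, c) = -397/6 + c/6 (B(x, c) = -2 + ((154 - 539) + c)/6 = -2 + (-385 + c)/6 = -2 + (-385/6 + c/6) = -397/6 + c/6)
(v³ + B(-572, -197)) + 821570 = (47³ + (-397/6 + (⅙)*(-197))) + 821570 = (103823 + (-397/6 - 197/6)) + 821570 = (103823 - 99) + 821570 = 103724 + 821570 = 925294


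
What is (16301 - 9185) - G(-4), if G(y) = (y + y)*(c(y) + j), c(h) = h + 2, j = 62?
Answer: 7596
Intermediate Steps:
c(h) = 2 + h
G(y) = 2*y*(64 + y) (G(y) = (y + y)*((2 + y) + 62) = (2*y)*(64 + y) = 2*y*(64 + y))
(16301 - 9185) - G(-4) = (16301 - 9185) - 2*(-4)*(64 - 4) = 7116 - 2*(-4)*60 = 7116 - 1*(-480) = 7116 + 480 = 7596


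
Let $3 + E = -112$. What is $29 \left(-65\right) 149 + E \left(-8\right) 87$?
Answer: $-200825$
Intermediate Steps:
$E = -115$ ($E = -3 - 112 = -115$)
$29 \left(-65\right) 149 + E \left(-8\right) 87 = 29 \left(-65\right) 149 + \left(-115\right) \left(-8\right) 87 = \left(-1885\right) 149 + 920 \cdot 87 = -280865 + 80040 = -200825$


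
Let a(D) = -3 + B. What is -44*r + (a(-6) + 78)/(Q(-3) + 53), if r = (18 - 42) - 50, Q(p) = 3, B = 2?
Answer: 26059/8 ≈ 3257.4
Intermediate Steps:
a(D) = -1 (a(D) = -3 + 2 = -1)
r = -74 (r = -24 - 50 = -74)
-44*r + (a(-6) + 78)/(Q(-3) + 53) = -44*(-74) + (-1 + 78)/(3 + 53) = 3256 + 77/56 = 3256 + 77*(1/56) = 3256 + 11/8 = 26059/8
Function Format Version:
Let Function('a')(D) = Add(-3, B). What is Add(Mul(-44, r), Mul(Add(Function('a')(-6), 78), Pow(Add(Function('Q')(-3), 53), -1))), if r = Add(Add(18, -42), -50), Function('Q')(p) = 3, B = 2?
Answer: Rational(26059, 8) ≈ 3257.4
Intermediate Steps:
Function('a')(D) = -1 (Function('a')(D) = Add(-3, 2) = -1)
r = -74 (r = Add(-24, -50) = -74)
Add(Mul(-44, r), Mul(Add(Function('a')(-6), 78), Pow(Add(Function('Q')(-3), 53), -1))) = Add(Mul(-44, -74), Mul(Add(-1, 78), Pow(Add(3, 53), -1))) = Add(3256, Mul(77, Pow(56, -1))) = Add(3256, Mul(77, Rational(1, 56))) = Add(3256, Rational(11, 8)) = Rational(26059, 8)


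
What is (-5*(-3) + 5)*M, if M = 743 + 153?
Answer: 17920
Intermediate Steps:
M = 896
(-5*(-3) + 5)*M = (-5*(-3) + 5)*896 = (15 + 5)*896 = 20*896 = 17920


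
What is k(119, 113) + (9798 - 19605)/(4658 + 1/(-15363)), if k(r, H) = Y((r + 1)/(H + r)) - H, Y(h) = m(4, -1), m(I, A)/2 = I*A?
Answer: -1258504022/10222979 ≈ -123.11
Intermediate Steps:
m(I, A) = 2*A*I (m(I, A) = 2*(I*A) = 2*(A*I) = 2*A*I)
Y(h) = -8 (Y(h) = 2*(-1)*4 = -8)
k(r, H) = -8 - H
k(119, 113) + (9798 - 19605)/(4658 + 1/(-15363)) = (-8 - 1*113) + (9798 - 19605)/(4658 + 1/(-15363)) = (-8 - 113) - 9807/(4658 - 1/15363) = -121 - 9807/71560853/15363 = -121 - 9807*15363/71560853 = -121 - 21523563/10222979 = -1258504022/10222979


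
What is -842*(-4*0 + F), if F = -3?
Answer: 2526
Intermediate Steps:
-842*(-4*0 + F) = -842*(-4*0 - 3) = -842*(0 - 3) = -842*(-3) = 2526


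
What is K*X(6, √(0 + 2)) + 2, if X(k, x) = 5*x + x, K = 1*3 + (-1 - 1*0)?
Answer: 2 + 12*√2 ≈ 18.971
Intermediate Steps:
K = 2 (K = 3 + (-1 + 0) = 3 - 1 = 2)
X(k, x) = 6*x
K*X(6, √(0 + 2)) + 2 = 2*(6*√(0 + 2)) + 2 = 2*(6*√2) + 2 = 12*√2 + 2 = 2 + 12*√2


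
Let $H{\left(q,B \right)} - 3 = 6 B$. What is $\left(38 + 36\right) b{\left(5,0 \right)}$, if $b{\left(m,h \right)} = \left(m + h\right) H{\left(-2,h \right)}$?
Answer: $1110$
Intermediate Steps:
$H{\left(q,B \right)} = 3 + 6 B$
$b{\left(m,h \right)} = \left(3 + 6 h\right) \left(h + m\right)$ ($b{\left(m,h \right)} = \left(m + h\right) \left(3 + 6 h\right) = \left(h + m\right) \left(3 + 6 h\right) = \left(3 + 6 h\right) \left(h + m\right)$)
$\left(38 + 36\right) b{\left(5,0 \right)} = \left(38 + 36\right) 3 \left(1 + 2 \cdot 0\right) \left(0 + 5\right) = 74 \cdot 3 \left(1 + 0\right) 5 = 74 \cdot 3 \cdot 1 \cdot 5 = 74 \cdot 15 = 1110$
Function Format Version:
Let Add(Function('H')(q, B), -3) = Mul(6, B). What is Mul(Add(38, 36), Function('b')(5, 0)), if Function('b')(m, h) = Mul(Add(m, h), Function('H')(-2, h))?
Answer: 1110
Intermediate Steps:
Function('H')(q, B) = Add(3, Mul(6, B))
Function('b')(m, h) = Mul(Add(3, Mul(6, h)), Add(h, m)) (Function('b')(m, h) = Mul(Add(m, h), Add(3, Mul(6, h))) = Mul(Add(h, m), Add(3, Mul(6, h))) = Mul(Add(3, Mul(6, h)), Add(h, m)))
Mul(Add(38, 36), Function('b')(5, 0)) = Mul(Add(38, 36), Mul(3, Add(1, Mul(2, 0)), Add(0, 5))) = Mul(74, Mul(3, Add(1, 0), 5)) = Mul(74, Mul(3, 1, 5)) = Mul(74, 15) = 1110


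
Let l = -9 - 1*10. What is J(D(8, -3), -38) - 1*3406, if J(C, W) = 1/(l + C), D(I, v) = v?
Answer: -74933/22 ≈ -3406.0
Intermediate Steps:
l = -19 (l = -9 - 10 = -19)
J(C, W) = 1/(-19 + C)
J(D(8, -3), -38) - 1*3406 = 1/(-19 - 3) - 1*3406 = 1/(-22) - 3406 = -1/22 - 3406 = -74933/22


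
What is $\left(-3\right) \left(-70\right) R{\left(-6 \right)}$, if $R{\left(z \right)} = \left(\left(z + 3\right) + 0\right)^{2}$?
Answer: $1890$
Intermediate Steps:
$R{\left(z \right)} = \left(3 + z\right)^{2}$ ($R{\left(z \right)} = \left(\left(3 + z\right) + 0\right)^{2} = \left(3 + z\right)^{2}$)
$\left(-3\right) \left(-70\right) R{\left(-6 \right)} = \left(-3\right) \left(-70\right) \left(3 - 6\right)^{2} = 210 \left(-3\right)^{2} = 210 \cdot 9 = 1890$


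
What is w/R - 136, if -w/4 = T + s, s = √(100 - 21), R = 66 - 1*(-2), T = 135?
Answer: -2447/17 - √79/17 ≈ -144.46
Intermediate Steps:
R = 68 (R = 66 + 2 = 68)
s = √79 ≈ 8.8882
w = -540 - 4*√79 (w = -4*(135 + √79) = -540 - 4*√79 ≈ -575.55)
w/R - 136 = (-540 - 4*√79)/68 - 136 = (-540 - 4*√79)*(1/68) - 136 = (-135/17 - √79/17) - 136 = -2447/17 - √79/17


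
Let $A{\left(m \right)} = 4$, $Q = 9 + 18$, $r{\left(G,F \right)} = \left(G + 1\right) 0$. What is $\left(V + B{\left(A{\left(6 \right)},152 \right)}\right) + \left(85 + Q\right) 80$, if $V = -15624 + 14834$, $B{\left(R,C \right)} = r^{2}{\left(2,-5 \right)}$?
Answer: $8170$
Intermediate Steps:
$r{\left(G,F \right)} = 0$ ($r{\left(G,F \right)} = \left(1 + G\right) 0 = 0$)
$Q = 27$
$B{\left(R,C \right)} = 0$ ($B{\left(R,C \right)} = 0^{2} = 0$)
$V = -790$
$\left(V + B{\left(A{\left(6 \right)},152 \right)}\right) + \left(85 + Q\right) 80 = \left(-790 + 0\right) + \left(85 + 27\right) 80 = -790 + 112 \cdot 80 = -790 + 8960 = 8170$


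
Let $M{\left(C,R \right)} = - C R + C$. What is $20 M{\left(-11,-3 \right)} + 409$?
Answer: $-471$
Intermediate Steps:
$M{\left(C,R \right)} = C - C R$ ($M{\left(C,R \right)} = - C R + C = C - C R$)
$20 M{\left(-11,-3 \right)} + 409 = 20 \left(- 11 \left(1 - -3\right)\right) + 409 = 20 \left(- 11 \left(1 + 3\right)\right) + 409 = 20 \left(\left(-11\right) 4\right) + 409 = 20 \left(-44\right) + 409 = -880 + 409 = -471$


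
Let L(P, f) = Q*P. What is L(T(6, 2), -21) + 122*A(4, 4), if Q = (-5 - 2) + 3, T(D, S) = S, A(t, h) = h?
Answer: 480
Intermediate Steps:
Q = -4 (Q = -7 + 3 = -4)
L(P, f) = -4*P
L(T(6, 2), -21) + 122*A(4, 4) = -4*2 + 122*4 = -8 + 488 = 480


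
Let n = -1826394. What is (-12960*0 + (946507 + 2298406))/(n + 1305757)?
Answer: -3244913/520637 ≈ -6.2326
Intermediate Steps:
(-12960*0 + (946507 + 2298406))/(n + 1305757) = (-12960*0 + (946507 + 2298406))/(-1826394 + 1305757) = (0 + 3244913)/(-520637) = 3244913*(-1/520637) = -3244913/520637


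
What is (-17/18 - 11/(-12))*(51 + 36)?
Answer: -29/12 ≈ -2.4167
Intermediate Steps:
(-17/18 - 11/(-12))*(51 + 36) = (-17*1/18 - 11*(-1/12))*87 = (-17/18 + 11/12)*87 = -1/36*87 = -29/12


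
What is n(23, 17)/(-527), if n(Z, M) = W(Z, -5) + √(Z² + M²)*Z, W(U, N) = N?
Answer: 5/527 - 23*√818/527 ≈ -1.2387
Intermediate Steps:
n(Z, M) = -5 + Z*√(M² + Z²) (n(Z, M) = -5 + √(Z² + M²)*Z = -5 + √(M² + Z²)*Z = -5 + Z*√(M² + Z²))
n(23, 17)/(-527) = (-5 + 23*√(17² + 23²))/(-527) = (-5 + 23*√(289 + 529))*(-1/527) = (-5 + 23*√818)*(-1/527) = 5/527 - 23*√818/527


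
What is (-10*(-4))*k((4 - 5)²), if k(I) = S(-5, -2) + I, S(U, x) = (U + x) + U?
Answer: -440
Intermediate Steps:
S(U, x) = x + 2*U
k(I) = -12 + I (k(I) = (-2 + 2*(-5)) + I = (-2 - 10) + I = -12 + I)
(-10*(-4))*k((4 - 5)²) = (-10*(-4))*(-12 + (4 - 5)²) = 40*(-12 + (-1)²) = 40*(-12 + 1) = 40*(-11) = -440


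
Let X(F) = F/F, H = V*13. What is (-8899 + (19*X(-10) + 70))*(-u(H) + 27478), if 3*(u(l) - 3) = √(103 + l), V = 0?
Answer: -242054750 + 8810*√103/3 ≈ -2.4202e+8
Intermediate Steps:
H = 0 (H = 0*13 = 0)
u(l) = 3 + √(103 + l)/3
X(F) = 1
(-8899 + (19*X(-10) + 70))*(-u(H) + 27478) = (-8899 + (19*1 + 70))*(-(3 + √(103 + 0)/3) + 27478) = (-8899 + (19 + 70))*(-(3 + √103/3) + 27478) = (-8899 + 89)*((-3 - √103/3) + 27478) = -8810*(27475 - √103/3) = -242054750 + 8810*√103/3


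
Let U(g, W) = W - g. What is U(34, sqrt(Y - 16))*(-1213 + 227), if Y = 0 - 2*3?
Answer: 33524 - 986*I*sqrt(22) ≈ 33524.0 - 4624.8*I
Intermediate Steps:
Y = -6 (Y = 0 - 6 = -6)
U(34, sqrt(Y - 16))*(-1213 + 227) = (sqrt(-6 - 16) - 1*34)*(-1213 + 227) = (sqrt(-22) - 34)*(-986) = (I*sqrt(22) - 34)*(-986) = (-34 + I*sqrt(22))*(-986) = 33524 - 986*I*sqrt(22)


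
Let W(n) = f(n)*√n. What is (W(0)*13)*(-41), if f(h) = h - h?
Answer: 0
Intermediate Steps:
f(h) = 0
W(n) = 0 (W(n) = 0*√n = 0)
(W(0)*13)*(-41) = (0*13)*(-41) = 0*(-41) = 0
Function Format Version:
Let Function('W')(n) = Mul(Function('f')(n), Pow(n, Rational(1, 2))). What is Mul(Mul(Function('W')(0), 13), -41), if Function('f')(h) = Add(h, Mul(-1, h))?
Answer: 0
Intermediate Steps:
Function('f')(h) = 0
Function('W')(n) = 0 (Function('W')(n) = Mul(0, Pow(n, Rational(1, 2))) = 0)
Mul(Mul(Function('W')(0), 13), -41) = Mul(Mul(0, 13), -41) = Mul(0, -41) = 0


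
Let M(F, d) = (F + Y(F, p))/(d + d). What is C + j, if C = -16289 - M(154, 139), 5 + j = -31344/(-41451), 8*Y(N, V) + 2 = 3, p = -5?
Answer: -500692256361/30729008 ≈ -16294.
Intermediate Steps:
Y(N, V) = ⅛ (Y(N, V) = -¼ + (⅛)*3 = -¼ + 3/8 = ⅛)
M(F, d) = (⅛ + F)/(2*d) (M(F, d) = (F + ⅛)/(d + d) = (⅛ + F)/((2*d)) = (⅛ + F)*(1/(2*d)) = (⅛ + F)/(2*d))
j = -58637/13817 (j = -5 - 31344/(-41451) = -5 - 31344*(-1/41451) = -5 + 10448/13817 = -58637/13817 ≈ -4.2438)
C = -36227969/2224 (C = -16289 - (1 + 8*154)/(16*139) = -16289 - (1 + 1232)/(16*139) = -16289 - 1233/(16*139) = -16289 - 1*1233/2224 = -16289 - 1233/2224 = -36227969/2224 ≈ -16290.)
C + j = -36227969/2224 - 58637/13817 = -500692256361/30729008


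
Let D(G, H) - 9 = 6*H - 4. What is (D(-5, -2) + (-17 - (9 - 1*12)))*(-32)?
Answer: 672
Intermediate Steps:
D(G, H) = 5 + 6*H (D(G, H) = 9 + (6*H - 4) = 9 + (-4 + 6*H) = 5 + 6*H)
(D(-5, -2) + (-17 - (9 - 1*12)))*(-32) = ((5 + 6*(-2)) + (-17 - (9 - 1*12)))*(-32) = ((5 - 12) + (-17 - (9 - 12)))*(-32) = (-7 + (-17 - 1*(-3)))*(-32) = (-7 + (-17 + 3))*(-32) = (-7 - 14)*(-32) = -21*(-32) = 672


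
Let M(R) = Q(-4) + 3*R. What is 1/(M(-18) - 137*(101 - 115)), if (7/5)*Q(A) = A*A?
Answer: 7/13128 ≈ 0.00053321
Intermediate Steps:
Q(A) = 5*A**2/7 (Q(A) = 5*(A*A)/7 = 5*A**2/7)
M(R) = 80/7 + 3*R (M(R) = (5/7)*(-4)**2 + 3*R = (5/7)*16 + 3*R = 80/7 + 3*R)
1/(M(-18) - 137*(101 - 115)) = 1/((80/7 + 3*(-18)) - 137*(101 - 115)) = 1/((80/7 - 54) - 137*(-14)) = 1/(-298/7 + 1918) = 1/(13128/7) = 7/13128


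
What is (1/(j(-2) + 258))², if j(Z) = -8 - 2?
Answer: 1/61504 ≈ 1.6259e-5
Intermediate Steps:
j(Z) = -10
(1/(j(-2) + 258))² = (1/(-10 + 258))² = (1/248)² = 1/61504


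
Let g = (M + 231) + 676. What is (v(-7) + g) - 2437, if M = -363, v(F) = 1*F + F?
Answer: -1907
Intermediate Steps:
v(F) = 2*F (v(F) = F + F = 2*F)
g = 544 (g = (-363 + 231) + 676 = -132 + 676 = 544)
(v(-7) + g) - 2437 = (2*(-7) + 544) - 2437 = (-14 + 544) - 2437 = 530 - 2437 = -1907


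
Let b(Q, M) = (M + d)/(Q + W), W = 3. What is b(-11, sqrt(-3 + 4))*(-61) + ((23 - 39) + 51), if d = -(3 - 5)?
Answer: 463/8 ≈ 57.875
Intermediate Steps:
d = 2 (d = -1*(-2) = 2)
b(Q, M) = (2 + M)/(3 + Q) (b(Q, M) = (M + 2)/(Q + 3) = (2 + M)/(3 + Q))
b(-11, sqrt(-3 + 4))*(-61) + ((23 - 39) + 51) = ((2 + sqrt(-3 + 4))/(3 - 11))*(-61) + ((23 - 39) + 51) = ((2 + sqrt(1))/(-8))*(-61) + (-16 + 51) = -(2 + 1)/8*(-61) + 35 = -1/8*3*(-61) + 35 = -3/8*(-61) + 35 = 183/8 + 35 = 463/8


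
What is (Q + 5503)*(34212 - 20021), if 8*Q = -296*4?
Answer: 75992805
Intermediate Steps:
Q = -148 (Q = (-296*4)/8 = (⅛)*(-1184) = -148)
(Q + 5503)*(34212 - 20021) = (-148 + 5503)*(34212 - 20021) = 5355*14191 = 75992805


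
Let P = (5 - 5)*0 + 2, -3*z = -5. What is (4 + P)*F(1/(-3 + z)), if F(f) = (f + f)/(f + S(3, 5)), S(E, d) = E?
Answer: -4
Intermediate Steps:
z = 5/3 (z = -1/3*(-5) = 5/3 ≈ 1.6667)
F(f) = 2*f/(3 + f) (F(f) = (f + f)/(f + 3) = (2*f)/(3 + f) = 2*f/(3 + f))
P = 2 (P = 0*0 + 2 = 0 + 2 = 2)
(4 + P)*F(1/(-3 + z)) = (4 + 2)*(2/((-3 + 5/3)*(3 + 1/(-3 + 5/3)))) = 6*(2/((-4/3)*(3 + 1/(-4/3)))) = 6*(2*(-3/4)/(3 - 3/4)) = 6*(2*(-3/4)/(9/4)) = 6*(2*(-3/4)*(4/9)) = 6*(-2/3) = -4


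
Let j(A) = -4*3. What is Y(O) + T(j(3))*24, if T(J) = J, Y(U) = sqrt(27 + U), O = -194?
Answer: -288 + I*sqrt(167) ≈ -288.0 + 12.923*I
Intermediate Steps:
j(A) = -12
Y(O) + T(j(3))*24 = sqrt(27 - 194) - 12*24 = sqrt(-167) - 288 = I*sqrt(167) - 288 = -288 + I*sqrt(167)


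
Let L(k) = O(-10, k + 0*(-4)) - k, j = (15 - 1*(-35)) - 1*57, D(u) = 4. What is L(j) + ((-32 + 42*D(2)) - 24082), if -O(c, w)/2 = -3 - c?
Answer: -23953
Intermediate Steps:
O(c, w) = 6 + 2*c (O(c, w) = -2*(-3 - c) = 6 + 2*c)
j = -7 (j = (15 + 35) - 57 = 50 - 57 = -7)
L(k) = -14 - k (L(k) = (6 + 2*(-10)) - k = (6 - 20) - k = -14 - k)
L(j) + ((-32 + 42*D(2)) - 24082) = (-14 - 1*(-7)) + ((-32 + 42*4) - 24082) = (-14 + 7) + ((-32 + 168) - 24082) = -7 + (136 - 24082) = -7 - 23946 = -23953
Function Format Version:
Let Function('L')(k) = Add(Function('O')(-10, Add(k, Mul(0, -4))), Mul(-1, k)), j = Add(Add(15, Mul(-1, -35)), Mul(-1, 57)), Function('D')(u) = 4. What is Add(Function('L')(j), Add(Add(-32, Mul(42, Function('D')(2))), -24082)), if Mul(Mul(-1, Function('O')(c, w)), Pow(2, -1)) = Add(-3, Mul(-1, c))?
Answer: -23953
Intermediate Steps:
Function('O')(c, w) = Add(6, Mul(2, c)) (Function('O')(c, w) = Mul(-2, Add(-3, Mul(-1, c))) = Add(6, Mul(2, c)))
j = -7 (j = Add(Add(15, 35), -57) = Add(50, -57) = -7)
Function('L')(k) = Add(-14, Mul(-1, k)) (Function('L')(k) = Add(Add(6, Mul(2, -10)), Mul(-1, k)) = Add(Add(6, -20), Mul(-1, k)) = Add(-14, Mul(-1, k)))
Add(Function('L')(j), Add(Add(-32, Mul(42, Function('D')(2))), -24082)) = Add(Add(-14, Mul(-1, -7)), Add(Add(-32, Mul(42, 4)), -24082)) = Add(Add(-14, 7), Add(Add(-32, 168), -24082)) = Add(-7, Add(136, -24082)) = Add(-7, -23946) = -23953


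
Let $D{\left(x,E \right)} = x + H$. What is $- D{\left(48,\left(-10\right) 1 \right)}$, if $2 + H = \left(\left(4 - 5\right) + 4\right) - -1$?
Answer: $-50$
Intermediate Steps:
$H = 2$ ($H = -2 + \left(\left(\left(4 - 5\right) + 4\right) - -1\right) = -2 + \left(\left(-1 + 4\right) + 1\right) = -2 + \left(3 + 1\right) = -2 + 4 = 2$)
$D{\left(x,E \right)} = 2 + x$ ($D{\left(x,E \right)} = x + 2 = 2 + x$)
$- D{\left(48,\left(-10\right) 1 \right)} = - (2 + 48) = \left(-1\right) 50 = -50$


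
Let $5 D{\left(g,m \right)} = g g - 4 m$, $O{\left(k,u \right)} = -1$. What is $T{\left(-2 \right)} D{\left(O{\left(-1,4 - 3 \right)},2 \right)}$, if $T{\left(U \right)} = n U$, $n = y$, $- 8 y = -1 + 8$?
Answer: $- \frac{49}{20} \approx -2.45$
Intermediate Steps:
$y = - \frac{7}{8}$ ($y = - \frac{-1 + 8}{8} = \left(- \frac{1}{8}\right) 7 = - \frac{7}{8} \approx -0.875$)
$n = - \frac{7}{8} \approx -0.875$
$D{\left(g,m \right)} = - \frac{4 m}{5} + \frac{g^{2}}{5}$ ($D{\left(g,m \right)} = \frac{g g - 4 m}{5} = \frac{g^{2} - 4 m}{5} = - \frac{4 m}{5} + \frac{g^{2}}{5}$)
$T{\left(U \right)} = - \frac{7 U}{8}$
$T{\left(-2 \right)} D{\left(O{\left(-1,4 - 3 \right)},2 \right)} = \left(- \frac{7}{8}\right) \left(-2\right) \left(\left(- \frac{4}{5}\right) 2 + \frac{\left(-1\right)^{2}}{5}\right) = \frac{7 \left(- \frac{8}{5} + \frac{1}{5} \cdot 1\right)}{4} = \frac{7 \left(- \frac{8}{5} + \frac{1}{5}\right)}{4} = \frac{7}{4} \left(- \frac{7}{5}\right) = - \frac{49}{20}$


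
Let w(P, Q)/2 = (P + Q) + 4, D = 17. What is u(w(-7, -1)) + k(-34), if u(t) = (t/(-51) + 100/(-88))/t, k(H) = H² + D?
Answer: 10529947/8976 ≈ 1173.1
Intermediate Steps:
w(P, Q) = 8 + 2*P + 2*Q (w(P, Q) = 2*((P + Q) + 4) = 2*(4 + P + Q) = 8 + 2*P + 2*Q)
k(H) = 17 + H² (k(H) = H² + 17 = 17 + H²)
u(t) = (-25/22 - t/51)/t (u(t) = (t*(-1/51) + 100*(-1/88))/t = (-t/51 - 25/22)/t = (-25/22 - t/51)/t)
u(w(-7, -1)) + k(-34) = (-1275 - 22*(8 + 2*(-7) + 2*(-1)))/(1122*(8 + 2*(-7) + 2*(-1))) + (17 + (-34)²) = (-1275 - 22*(8 - 14 - 2))/(1122*(8 - 14 - 2)) + (17 + 1156) = (1/1122)*(-1275 - 22*(-8))/(-8) + 1173 = (1/1122)*(-⅛)*(-1275 + 176) + 1173 = (1/1122)*(-⅛)*(-1099) + 1173 = 1099/8976 + 1173 = 10529947/8976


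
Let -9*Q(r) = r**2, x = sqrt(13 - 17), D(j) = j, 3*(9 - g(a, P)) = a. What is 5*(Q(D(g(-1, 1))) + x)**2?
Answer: 2942060/6561 - 15680*I/81 ≈ 448.42 - 193.58*I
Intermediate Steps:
g(a, P) = 9 - a/3
x = 2*I (x = sqrt(-4) = 2*I ≈ 2.0*I)
Q(r) = -r**2/9
5*(Q(D(g(-1, 1))) + x)**2 = 5*(-(9 - 1/3*(-1))**2/9 + 2*I)**2 = 5*(-(9 + 1/3)**2/9 + 2*I)**2 = 5*(-(28/3)**2/9 + 2*I)**2 = 5*(-1/9*784/9 + 2*I)**2 = 5*(-784/81 + 2*I)**2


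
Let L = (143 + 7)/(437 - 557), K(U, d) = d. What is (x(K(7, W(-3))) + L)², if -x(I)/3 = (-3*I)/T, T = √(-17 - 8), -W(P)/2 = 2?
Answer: (25 - 144*I)²/400 ≈ -50.278 - 18.0*I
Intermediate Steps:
W(P) = -4 (W(P) = -2*2 = -4)
T = 5*I (T = √(-25) = 5*I ≈ 5.0*I)
x(I) = -9*I*I/5 (x(I) = -3*(-3*I)/(5*I) = -3*(-3*I)*(-I/5) = -9*I*I/5)
L = -5/4 (L = 150/(-120) = 150*(-1/120) = -5/4 ≈ -1.2500)
(x(K(7, W(-3))) + L)² = (-9/5*I*(-4) - 5/4)² = (36*I/5 - 5/4)² = (-5/4 + 36*I/5)²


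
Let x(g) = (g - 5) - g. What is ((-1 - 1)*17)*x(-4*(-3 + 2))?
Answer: 170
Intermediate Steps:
x(g) = -5 (x(g) = (-5 + g) - g = -5)
((-1 - 1)*17)*x(-4*(-3 + 2)) = ((-1 - 1)*17)*(-5) = -2*17*(-5) = -34*(-5) = 170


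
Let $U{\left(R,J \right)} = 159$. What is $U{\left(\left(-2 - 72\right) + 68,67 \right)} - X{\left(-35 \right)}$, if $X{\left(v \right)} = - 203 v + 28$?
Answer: $-6974$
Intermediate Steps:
$X{\left(v \right)} = 28 - 203 v$
$U{\left(\left(-2 - 72\right) + 68,67 \right)} - X{\left(-35 \right)} = 159 - \left(28 - -7105\right) = 159 - \left(28 + 7105\right) = 159 - 7133 = -6974$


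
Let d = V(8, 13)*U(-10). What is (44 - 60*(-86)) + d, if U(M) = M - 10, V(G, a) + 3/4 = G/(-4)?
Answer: 5259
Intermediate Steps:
V(G, a) = -¾ - G/4 (V(G, a) = -¾ + G/(-4) = -¾ + G*(-¼) = -¾ - G/4)
U(M) = -10 + M
d = 55 (d = (-¾ - ¼*8)*(-10 - 10) = (-¾ - 2)*(-20) = -11/4*(-20) = 55)
(44 - 60*(-86)) + d = (44 - 60*(-86)) + 55 = (44 + 5160) + 55 = 5204 + 55 = 5259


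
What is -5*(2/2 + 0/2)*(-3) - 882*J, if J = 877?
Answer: -773499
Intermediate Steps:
-5*(2/2 + 0/2)*(-3) - 882*J = -5*(2/2 + 0/2)*(-3) - 882*877 = -5*(2*(½) + 0*(½))*(-3) - 773514 = -5*(1 + 0)*(-3) - 773514 = -5*1*(-3) - 773514 = -5*(-3) - 773514 = 15 - 773514 = -773499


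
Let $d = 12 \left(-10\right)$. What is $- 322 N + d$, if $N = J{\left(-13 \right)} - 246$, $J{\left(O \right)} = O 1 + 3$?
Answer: $82312$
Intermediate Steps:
$J{\left(O \right)} = 3 + O$ ($J{\left(O \right)} = O + 3 = 3 + O$)
$d = -120$
$N = -256$ ($N = \left(3 - 13\right) - 246 = -10 - 246 = -256$)
$- 322 N + d = \left(-322\right) \left(-256\right) - 120 = 82432 - 120 = 82312$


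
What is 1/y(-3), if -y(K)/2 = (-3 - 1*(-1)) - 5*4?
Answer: 1/44 ≈ 0.022727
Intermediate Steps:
y(K) = 44 (y(K) = -2*((-3 - 1*(-1)) - 5*4) = -2*((-3 + 1) - 20) = -2*(-2 - 20) = -2*(-22) = 44)
1/y(-3) = 1/44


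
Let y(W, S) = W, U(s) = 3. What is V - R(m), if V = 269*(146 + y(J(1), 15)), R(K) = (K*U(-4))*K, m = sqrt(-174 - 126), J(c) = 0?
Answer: 40174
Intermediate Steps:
m = 10*I*sqrt(3) (m = sqrt(-300) = 10*I*sqrt(3) ≈ 17.32*I)
R(K) = 3*K**2 (R(K) = (K*3)*K = (3*K)*K = 3*K**2)
V = 39274 (V = 269*(146 + 0) = 269*146 = 39274)
V - R(m) = 39274 - 3*(10*I*sqrt(3))**2 = 39274 - 3*(-300) = 39274 - 1*(-900) = 39274 + 900 = 40174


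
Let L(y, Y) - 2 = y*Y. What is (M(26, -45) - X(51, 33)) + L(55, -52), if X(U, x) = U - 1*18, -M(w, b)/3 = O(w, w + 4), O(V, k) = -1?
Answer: -2888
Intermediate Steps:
M(w, b) = 3 (M(w, b) = -3*(-1) = 3)
L(y, Y) = 2 + Y*y (L(y, Y) = 2 + y*Y = 2 + Y*y)
X(U, x) = -18 + U (X(U, x) = U - 18 = -18 + U)
(M(26, -45) - X(51, 33)) + L(55, -52) = (3 - (-18 + 51)) + (2 - 52*55) = (3 - 1*33) + (2 - 2860) = (3 - 33) - 2858 = -30 - 2858 = -2888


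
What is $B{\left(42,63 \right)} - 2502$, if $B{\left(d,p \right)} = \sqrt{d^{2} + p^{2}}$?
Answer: $-2502 + 21 \sqrt{13} \approx -2426.3$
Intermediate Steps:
$B{\left(42,63 \right)} - 2502 = \sqrt{42^{2} + 63^{2}} - 2502 = \sqrt{1764 + 3969} - 2502 = \sqrt{5733} - 2502 = 21 \sqrt{13} - 2502 = -2502 + 21 \sqrt{13}$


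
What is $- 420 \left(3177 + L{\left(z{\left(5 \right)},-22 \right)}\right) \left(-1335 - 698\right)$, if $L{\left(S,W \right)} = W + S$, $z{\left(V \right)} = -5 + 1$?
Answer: $2690512860$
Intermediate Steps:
$z{\left(V \right)} = -4$
$L{\left(S,W \right)} = S + W$
$- 420 \left(3177 + L{\left(z{\left(5 \right)},-22 \right)}\right) \left(-1335 - 698\right) = - 420 \left(3177 - 26\right) \left(-1335 - 698\right) = - 420 \left(3177 - 26\right) \left(-2033\right) = - 420 \cdot 3151 \left(-2033\right) = \left(-420\right) \left(-6405983\right) = 2690512860$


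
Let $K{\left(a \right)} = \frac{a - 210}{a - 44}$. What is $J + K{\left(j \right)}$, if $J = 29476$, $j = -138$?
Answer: $\frac{2682490}{91} \approx 29478.0$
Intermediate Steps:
$K{\left(a \right)} = \frac{-210 + a}{-44 + a}$
$J + K{\left(j \right)} = 29476 + \frac{-210 - 138}{-44 - 138} = 29476 + \frac{1}{-182} \left(-348\right) = 29476 - - \frac{174}{91} = 29476 + \frac{174}{91} = \frac{2682490}{91}$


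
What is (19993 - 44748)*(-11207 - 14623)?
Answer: 639421650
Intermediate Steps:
(19993 - 44748)*(-11207 - 14623) = -24755*(-25830) = 639421650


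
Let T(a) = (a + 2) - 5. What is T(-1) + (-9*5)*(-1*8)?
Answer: 356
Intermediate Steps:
T(a) = -3 + a (T(a) = (2 + a) - 5 = -3 + a)
T(-1) + (-9*5)*(-1*8) = (-3 - 1) + (-9*5)*(-1*8) = -4 - 45*(-8) = -4 + 360 = 356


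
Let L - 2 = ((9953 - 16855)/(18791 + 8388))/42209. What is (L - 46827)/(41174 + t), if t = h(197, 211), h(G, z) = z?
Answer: -17905855200659/15825602079745 ≈ -1.1314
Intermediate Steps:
L = 2294389920/1147198411 (L = 2 + ((9953 - 16855)/(18791 + 8388))/42209 = 2 - 6902/27179*(1/42209) = 2 - 6902*1/27179*(1/42209) = 2 - 6902/27179*1/42209 = 2 - 6902/1147198411 = 2294389920/1147198411 ≈ 2.0000)
t = 211
(L - 46827)/(41174 + t) = (2294389920/1147198411 - 46827)/(41174 + 211) = -53717565601977/1147198411/41385 = -53717565601977/1147198411*1/41385 = -17905855200659/15825602079745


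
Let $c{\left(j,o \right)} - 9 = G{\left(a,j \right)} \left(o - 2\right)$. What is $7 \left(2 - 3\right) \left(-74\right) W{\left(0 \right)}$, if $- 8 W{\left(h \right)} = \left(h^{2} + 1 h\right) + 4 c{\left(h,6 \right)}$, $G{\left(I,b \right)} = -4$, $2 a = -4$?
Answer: $1813$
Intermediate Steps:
$a = -2$ ($a = \frac{1}{2} \left(-4\right) = -2$)
$c{\left(j,o \right)} = 17 - 4 o$ ($c{\left(j,o \right)} = 9 - 4 \left(o - 2\right) = 9 - 4 \left(-2 + o\right) = 9 - \left(-8 + 4 o\right) = 17 - 4 o$)
$W{\left(h \right)} = \frac{7}{2} - \frac{h}{8} - \frac{h^{2}}{8}$ ($W{\left(h \right)} = - \frac{\left(h^{2} + 1 h\right) + 4 \left(17 - 24\right)}{8} = - \frac{\left(h^{2} + h\right) + 4 \left(17 - 24\right)}{8} = - \frac{\left(h + h^{2}\right) + 4 \left(-7\right)}{8} = - \frac{\left(h + h^{2}\right) - 28}{8} = - \frac{-28 + h + h^{2}}{8} = \frac{7}{2} - \frac{h}{8} - \frac{h^{2}}{8}$)
$7 \left(2 - 3\right) \left(-74\right) W{\left(0 \right)} = 7 \left(2 - 3\right) \left(-74\right) \left(\frac{7}{2} - 0 - \frac{0^{2}}{8}\right) = 7 \left(-1\right) \left(-74\right) \left(\frac{7}{2} + 0 - 0\right) = \left(-7\right) \left(-74\right) \left(\frac{7}{2} + 0 + 0\right) = 518 \cdot \frac{7}{2} = 1813$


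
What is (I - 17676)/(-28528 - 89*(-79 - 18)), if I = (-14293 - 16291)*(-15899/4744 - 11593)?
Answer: -42060913005/2359547 ≈ -17826.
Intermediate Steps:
I = 210315046893/593 (I = -30584*(-15899*1/4744 - 11593) = -30584*(-15899/4744 - 11593) = -30584*(-55013091/4744) = 210315046893/593 ≈ 3.5466e+8)
(I - 17676)/(-28528 - 89*(-79 - 18)) = (210315046893/593 - 17676)/(-28528 - 89*(-79 - 18)) = 210304565025/(593*(-28528 - 89*(-97))) = 210304565025/(593*(-28528 + 8633)) = (210304565025/593)/(-19895) = (210304565025/593)*(-1/19895) = -42060913005/2359547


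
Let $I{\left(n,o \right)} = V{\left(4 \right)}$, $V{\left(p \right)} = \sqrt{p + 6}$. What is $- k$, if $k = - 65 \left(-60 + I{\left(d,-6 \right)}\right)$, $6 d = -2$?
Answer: $-3900 + 65 \sqrt{10} \approx -3694.5$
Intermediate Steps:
$d = - \frac{1}{3}$ ($d = \frac{1}{6} \left(-2\right) = - \frac{1}{3} \approx -0.33333$)
$V{\left(p \right)} = \sqrt{6 + p}$
$I{\left(n,o \right)} = \sqrt{10}$ ($I{\left(n,o \right)} = \sqrt{6 + 4} = \sqrt{10}$)
$k = 3900 - 65 \sqrt{10}$ ($k = - 65 \left(-60 + \sqrt{10}\right) = 3900 - 65 \sqrt{10} \approx 3694.5$)
$- k = - (3900 - 65 \sqrt{10}) = -3900 + 65 \sqrt{10}$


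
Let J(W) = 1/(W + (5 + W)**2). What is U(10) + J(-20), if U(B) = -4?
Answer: -819/205 ≈ -3.9951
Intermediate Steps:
U(10) + J(-20) = -4 + 1/(-20 + (5 - 20)**2) = -4 + 1/(-20 + (-15)**2) = -4 + 1/(-20 + 225) = -4 + 1/205 = -819/205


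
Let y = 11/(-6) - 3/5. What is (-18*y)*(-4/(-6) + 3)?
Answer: 803/5 ≈ 160.60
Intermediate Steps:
y = -73/30 (y = 11*(-1/6) - 3*1/5 = -11/6 - 3/5 = -73/30 ≈ -2.4333)
(-18*y)*(-4/(-6) + 3) = (-18*(-73/30))*(-4/(-6) + 3) = 219*(-4*(-1/6) + 3)/5 = 219*(2/3 + 3)/5 = (219/5)*(11/3) = 803/5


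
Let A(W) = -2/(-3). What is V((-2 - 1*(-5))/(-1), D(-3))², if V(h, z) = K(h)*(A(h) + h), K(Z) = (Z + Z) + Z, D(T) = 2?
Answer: 441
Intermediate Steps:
A(W) = ⅔ (A(W) = -2*(-⅓) = ⅔)
K(Z) = 3*Z (K(Z) = 2*Z + Z = 3*Z)
V(h, z) = 3*h*(⅔ + h) (V(h, z) = (3*h)*(⅔ + h) = 3*h*(⅔ + h))
V((-2 - 1*(-5))/(-1), D(-3))² = (((-2 - 1*(-5))/(-1))*(2 + 3*((-2 - 1*(-5))/(-1))))² = (((-2 + 5)*(-1))*(2 + 3*((-2 + 5)*(-1))))² = ((3*(-1))*(2 + 3*(3*(-1))))² = (-3*(2 + 3*(-3)))² = (-3*(2 - 9))² = (-3*(-7))² = 21² = 441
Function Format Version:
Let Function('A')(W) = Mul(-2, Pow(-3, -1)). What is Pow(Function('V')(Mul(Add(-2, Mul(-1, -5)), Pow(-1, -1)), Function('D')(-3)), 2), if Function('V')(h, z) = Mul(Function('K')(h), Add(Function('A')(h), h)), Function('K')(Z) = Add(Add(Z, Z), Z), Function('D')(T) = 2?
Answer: 441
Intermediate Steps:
Function('A')(W) = Rational(2, 3) (Function('A')(W) = Mul(-2, Rational(-1, 3)) = Rational(2, 3))
Function('K')(Z) = Mul(3, Z) (Function('K')(Z) = Add(Mul(2, Z), Z) = Mul(3, Z))
Function('V')(h, z) = Mul(3, h, Add(Rational(2, 3), h)) (Function('V')(h, z) = Mul(Mul(3, h), Add(Rational(2, 3), h)) = Mul(3, h, Add(Rational(2, 3), h)))
Pow(Function('V')(Mul(Add(-2, Mul(-1, -5)), Pow(-1, -1)), Function('D')(-3)), 2) = Pow(Mul(Mul(Add(-2, Mul(-1, -5)), Pow(-1, -1)), Add(2, Mul(3, Mul(Add(-2, Mul(-1, -5)), Pow(-1, -1))))), 2) = Pow(Mul(Mul(Add(-2, 5), -1), Add(2, Mul(3, Mul(Add(-2, 5), -1)))), 2) = Pow(Mul(Mul(3, -1), Add(2, Mul(3, Mul(3, -1)))), 2) = Pow(Mul(-3, Add(2, Mul(3, -3))), 2) = Pow(Mul(-3, Add(2, -9)), 2) = Pow(Mul(-3, -7), 2) = Pow(21, 2) = 441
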